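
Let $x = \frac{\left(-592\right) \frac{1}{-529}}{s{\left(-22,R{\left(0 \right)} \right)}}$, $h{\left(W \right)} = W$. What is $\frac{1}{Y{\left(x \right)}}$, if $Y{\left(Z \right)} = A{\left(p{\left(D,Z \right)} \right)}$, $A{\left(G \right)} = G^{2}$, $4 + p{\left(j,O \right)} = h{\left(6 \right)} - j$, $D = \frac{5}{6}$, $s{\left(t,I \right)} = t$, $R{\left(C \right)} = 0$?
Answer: $\frac{36}{49} \approx 0.73469$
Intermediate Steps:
$D = \frac{5}{6}$ ($D = 5 \cdot \frac{1}{6} = \frac{5}{6} \approx 0.83333$)
$x = - \frac{296}{5819}$ ($x = \frac{\left(-592\right) \frac{1}{-529}}{-22} = \left(-592\right) \left(- \frac{1}{529}\right) \left(- \frac{1}{22}\right) = \frac{592}{529} \left(- \frac{1}{22}\right) = - \frac{296}{5819} \approx -0.050868$)
$p{\left(j,O \right)} = 2 - j$ ($p{\left(j,O \right)} = -4 - \left(-6 + j\right) = 2 - j$)
$Y{\left(Z \right)} = \frac{49}{36}$ ($Y{\left(Z \right)} = \left(2 - \frac{5}{6}\right)^{2} = \left(\frac{7}{6}\right)^{2} = \frac{49}{36}$)
$\frac{1}{Y{\left(x \right)}} = \frac{1}{\frac{49}{36}} = \frac{36}{49}$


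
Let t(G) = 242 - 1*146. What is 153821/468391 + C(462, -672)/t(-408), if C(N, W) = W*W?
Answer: 2203465085/468391 ≈ 4704.3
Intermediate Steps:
C(N, W) = W**2
t(G) = 96 (t(G) = 242 - 146 = 96)
153821/468391 + C(462, -672)/t(-408) = 153821/468391 + (-672)**2/96 = 153821*(1/468391) + 451584*(1/96) = 153821/468391 + 4704 = 2203465085/468391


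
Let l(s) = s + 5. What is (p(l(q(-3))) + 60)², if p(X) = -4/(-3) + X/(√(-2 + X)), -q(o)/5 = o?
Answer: 3784 + 3680*√2/9 ≈ 4362.3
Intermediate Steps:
q(o) = -5*o
l(s) = 5 + s
p(X) = 4/3 + X/√(-2 + X) (p(X) = -4*(-⅓) + X/√(-2 + X) = 4/3 + X/√(-2 + X))
(p(l(q(-3))) + 60)² = ((4/3 + (5 - 5*(-3))/√(-2 + (5 - 5*(-3)))) + 60)² = ((4/3 + (5 + 15)/√(-2 + (5 + 15))) + 60)² = ((4/3 + 20/√(-2 + 20)) + 60)² = ((4/3 + 20/√18) + 60)² = ((4/3 + 20*(√2/6)) + 60)² = ((4/3 + 10*√2/3) + 60)² = (184/3 + 10*√2/3)²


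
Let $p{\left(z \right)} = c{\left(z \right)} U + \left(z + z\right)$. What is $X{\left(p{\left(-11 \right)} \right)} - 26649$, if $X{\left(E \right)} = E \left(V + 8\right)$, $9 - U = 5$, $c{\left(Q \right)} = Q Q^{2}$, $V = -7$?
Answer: $-31995$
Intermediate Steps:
$c{\left(Q \right)} = Q^{3}$
$U = 4$ ($U = 9 - 5 = 4$)
$p{\left(z \right)} = 2 z + 4 z^{3}$ ($p{\left(z \right)} = z^{3} \cdot 4 + \left(z + z\right) = 4 z^{3} + 2 z = 2 z + 4 z^{3}$)
$X{\left(E \right)} = E$ ($X{\left(E \right)} = E \left(-7 + 8\right) = E 1 = E$)
$X{\left(p{\left(-11 \right)} \right)} - 26649 = \left(2 \left(-11\right) + 4 \left(-11\right)^{3}\right) - 26649 = \left(-22 + 4 \left(-1331\right)\right) - 26649 = \left(-22 - 5324\right) - 26649 = -5346 - 26649 = -31995$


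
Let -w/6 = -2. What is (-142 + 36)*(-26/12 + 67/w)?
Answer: -2173/6 ≈ -362.17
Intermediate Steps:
w = 12 (w = -6*(-2) = 12)
(-142 + 36)*(-26/12 + 67/w) = (-142 + 36)*(-26/12 + 67/12) = -106*(-26*1/12 + 67*(1/12)) = -106*(-13/6 + 67/12) = -106*41/12 = -2173/6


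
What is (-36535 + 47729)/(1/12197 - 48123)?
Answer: -2354021/10119935 ≈ -0.23261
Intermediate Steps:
(-36535 + 47729)/(1/12197 - 48123) = 11194/(1/12197 - 48123) = 11194/(-586956230/12197) = 11194*(-12197/586956230) = -2354021/10119935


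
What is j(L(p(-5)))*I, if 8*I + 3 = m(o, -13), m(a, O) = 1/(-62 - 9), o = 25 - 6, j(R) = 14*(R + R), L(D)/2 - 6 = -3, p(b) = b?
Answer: -4494/71 ≈ -63.296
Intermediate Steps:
L(D) = 6 (L(D) = 12 + 2*(-3) = 12 - 6 = 6)
j(R) = 28*R (j(R) = 14*(2*R) = 28*R)
o = 19
m(a, O) = -1/71 (m(a, O) = 1/(-71) = -1/71)
I = -107/284 (I = -3/8 + (⅛)*(-1/71) = -3/8 - 1/568 = -107/284 ≈ -0.37676)
j(L(p(-5)))*I = (28*6)*(-107/284) = 168*(-107/284) = -4494/71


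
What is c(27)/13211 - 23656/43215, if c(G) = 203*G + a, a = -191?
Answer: -83912066/570913365 ≈ -0.14698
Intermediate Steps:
c(G) = -191 + 203*G (c(G) = 203*G - 191 = -191 + 203*G)
c(27)/13211 - 23656/43215 = (-191 + 203*27)/13211 - 23656/43215 = (-191 + 5481)*(1/13211) - 23656*1/43215 = 5290*(1/13211) - 23656/43215 = 5290/13211 - 23656/43215 = -83912066/570913365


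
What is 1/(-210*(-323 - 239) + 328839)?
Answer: 1/446859 ≈ 2.2378e-6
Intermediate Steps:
1/(-210*(-323 - 239) + 328839) = 1/(-210*(-562) + 328839) = 1/(118020 + 328839) = 1/446859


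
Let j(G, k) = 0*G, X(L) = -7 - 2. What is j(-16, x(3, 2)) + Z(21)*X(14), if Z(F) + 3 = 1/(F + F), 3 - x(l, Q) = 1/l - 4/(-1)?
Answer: 375/14 ≈ 26.786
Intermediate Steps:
x(l, Q) = -1 - 1/l (x(l, Q) = 3 - (1/l - 4/(-1)) = 3 - (1/l - 4*(-1)) = 3 - (1/l + 4) = 3 - (4 + 1/l) = 3 + (-4 - 1/l) = -1 - 1/l)
X(L) = -9
Z(F) = -3 + 1/(2*F) (Z(F) = -3 + 1/(F + F) = -3 + 1/(2*F))
j(G, k) = 0
j(-16, x(3, 2)) + Z(21)*X(14) = 0 + (-3 + (1/2)/21)*(-9) = 0 + (-3 + (1/2)*(1/21))*(-9) = 0 + (-3 + 1/42)*(-9) = 0 - 125/42*(-9) = 0 + 375/14 = 375/14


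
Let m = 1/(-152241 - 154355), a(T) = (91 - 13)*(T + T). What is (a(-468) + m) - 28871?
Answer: -31235693885/306596 ≈ -1.0188e+5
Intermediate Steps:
a(T) = 156*T (a(T) = 78*(2*T) = 156*T)
m = -1/306596 (m = 1/(-306596) = -1/306596 ≈ -3.2616e-6)
(a(-468) + m) - 28871 = (156*(-468) - 1/306596) - 28871 = (-73008 - 1/306596) - 28871 = -22383960769/306596 - 28871 = -31235693885/306596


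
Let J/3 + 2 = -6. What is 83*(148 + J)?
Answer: 10292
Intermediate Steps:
J = -24 (J = -6 + 3*(-6) = -6 - 18 = -24)
83*(148 + J) = 83*(148 - 24) = 83*124 = 10292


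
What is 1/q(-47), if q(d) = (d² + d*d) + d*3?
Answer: 1/4277 ≈ 0.00023381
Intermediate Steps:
q(d) = 2*d² + 3*d (q(d) = (d² + d²) + 3*d = 2*d² + 3*d)
1/q(-47) = 1/(-47*(3 + 2*(-47))) = 1/(-47*(3 - 94)) = 1/(-47*(-91)) = 1/4277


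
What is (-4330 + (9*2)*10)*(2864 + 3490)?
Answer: -26369100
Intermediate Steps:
(-4330 + (9*2)*10)*(2864 + 3490) = (-4330 + 18*10)*6354 = (-4330 + 180)*6354 = -4150*6354 = -26369100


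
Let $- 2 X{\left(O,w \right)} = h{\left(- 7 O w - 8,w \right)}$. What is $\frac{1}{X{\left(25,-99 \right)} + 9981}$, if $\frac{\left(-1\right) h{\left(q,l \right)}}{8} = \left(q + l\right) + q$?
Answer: $\frac{1}{148121} \approx 6.7512 \cdot 10^{-6}$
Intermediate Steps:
$h{\left(q,l \right)} = - 16 q - 8 l$ ($h{\left(q,l \right)} = - 8 \left(\left(q + l\right) + q\right) = - 8 \left(\left(l + q\right) + q\right) = - 8 \left(l + 2 q\right) = - 16 q - 8 l$)
$X{\left(O,w \right)} = -64 + 4 w - 56 O w$ ($X{\left(O,w \right)} = - \frac{- 16 \left(- 7 O w - 8\right) - 8 w}{2} = - \frac{- 16 \left(-8 - 7 O w\right) - 8 w}{2} = - \frac{\left(128 + 112 O w\right) - 8 w}{2} = - \frac{128 - 8 w + 112 O w}{2} = -64 + 4 w - 56 O w$)
$\frac{1}{X{\left(25,-99 \right)} + 9981} = \frac{1}{\left(-64 + 4 \left(-99\right) - 1400 \left(-99\right)\right) + 9981} = \frac{1}{\left(-64 - 396 + 138600\right) + 9981} = \frac{1}{138140 + 9981} = \frac{1}{148121}$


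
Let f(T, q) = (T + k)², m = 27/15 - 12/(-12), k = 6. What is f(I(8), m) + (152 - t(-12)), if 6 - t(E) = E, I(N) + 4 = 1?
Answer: 143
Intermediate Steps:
I(N) = -3 (I(N) = -4 + 1 = -3)
t(E) = 6 - E
m = 14/5 (m = 27*(1/15) - 12*(-1/12) = 9/5 + 1 = 14/5 ≈ 2.8000)
f(T, q) = (6 + T)² (f(T, q) = (T + 6)² = (6 + T)²)
f(I(8), m) + (152 - t(-12)) = (6 - 3)² + (152 - (6 - 1*(-12))) = 3² + (152 - (6 + 12)) = 9 + (152 - 1*18) = 9 + (152 - 18) = 9 + 134 = 143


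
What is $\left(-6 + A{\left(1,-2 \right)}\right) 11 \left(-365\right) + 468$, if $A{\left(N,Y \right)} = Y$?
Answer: $32588$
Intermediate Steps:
$\left(-6 + A{\left(1,-2 \right)}\right) 11 \left(-365\right) + 468 = \left(-6 - 2\right) 11 \left(-365\right) + 468 = \left(-8\right) 11 \left(-365\right) + 468 = \left(-88\right) \left(-365\right) + 468 = 32120 + 468 = 32588$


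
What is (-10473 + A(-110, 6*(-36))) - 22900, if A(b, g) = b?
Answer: -33483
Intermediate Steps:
(-10473 + A(-110, 6*(-36))) - 22900 = (-10473 - 110) - 22900 = -10583 - 22900 = -33483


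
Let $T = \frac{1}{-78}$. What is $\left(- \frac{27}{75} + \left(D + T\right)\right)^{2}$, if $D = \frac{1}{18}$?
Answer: $\frac{861184}{8555625} \approx 0.10066$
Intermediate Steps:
$T = - \frac{1}{78} \approx -0.012821$
$D = \frac{1}{18} \approx 0.055556$
$\left(- \frac{27}{75} + \left(D + T\right)\right)^{2} = \left(- \frac{27}{75} + \left(\frac{1}{18} - \frac{1}{78}\right)\right)^{2} = \left(\left(-27\right) \frac{1}{75} + \frac{5}{117}\right)^{2} = \left(- \frac{9}{25} + \frac{5}{117}\right)^{2} = \left(- \frac{928}{2925}\right)^{2} = \frac{861184}{8555625}$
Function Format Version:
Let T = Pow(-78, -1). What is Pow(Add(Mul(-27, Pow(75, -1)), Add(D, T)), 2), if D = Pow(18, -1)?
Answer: Rational(861184, 8555625) ≈ 0.10066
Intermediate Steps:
T = Rational(-1, 78) ≈ -0.012821
D = Rational(1, 18) ≈ 0.055556
Pow(Add(Mul(-27, Pow(75, -1)), Add(D, T)), 2) = Pow(Add(Mul(-27, Pow(75, -1)), Add(Rational(1, 18), Rational(-1, 78))), 2) = Pow(Add(Mul(-27, Rational(1, 75)), Rational(5, 117)), 2) = Pow(Add(Rational(-9, 25), Rational(5, 117)), 2) = Pow(Rational(-928, 2925), 2) = Rational(861184, 8555625)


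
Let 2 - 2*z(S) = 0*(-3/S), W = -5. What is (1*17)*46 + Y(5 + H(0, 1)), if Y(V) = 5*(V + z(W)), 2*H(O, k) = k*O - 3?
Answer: 1609/2 ≈ 804.50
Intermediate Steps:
z(S) = 1 (z(S) = 1 - 0*(-3/S) = 1 - ½*0 = 1 + 0 = 1)
H(O, k) = -3/2 + O*k/2 (H(O, k) = (k*O - 3)/2 = (O*k - 3)/2 = (-3 + O*k)/2 = -3/2 + O*k/2)
Y(V) = 5 + 5*V (Y(V) = 5*(V + 1) = 5*(1 + V) = 5 + 5*V)
(1*17)*46 + Y(5 + H(0, 1)) = (1*17)*46 + (5 + 5*(5 + (-3/2 + (½)*0*1))) = 17*46 + (5 + 5*(5 + (-3/2 + 0))) = 782 + (5 + 5*(5 - 3/2)) = 782 + (5 + 5*(7/2)) = 782 + (5 + 35/2) = 782 + 45/2 = 1609/2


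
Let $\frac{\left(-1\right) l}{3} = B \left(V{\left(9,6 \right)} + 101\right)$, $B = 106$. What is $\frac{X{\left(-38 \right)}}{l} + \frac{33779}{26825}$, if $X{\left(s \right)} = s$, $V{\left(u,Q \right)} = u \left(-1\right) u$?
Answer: $\frac{21585379}{17060700} \approx 1.2652$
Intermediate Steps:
$V{\left(u,Q \right)} = - u^{2}$ ($V{\left(u,Q \right)} = - u u = - u^{2}$)
$l = -6360$ ($l = - 3 \cdot 106 \left(- 9^{2} + 101\right) = - 3 \cdot 106 \left(\left(-1\right) 81 + 101\right) = - 3 \cdot 106 \left(-81 + 101\right) = - 3 \cdot 106 \cdot 20 = \left(-3\right) 2120 = -6360$)
$\frac{X{\left(-38 \right)}}{l} + \frac{33779}{26825} = - \frac{38}{-6360} + \frac{33779}{26825} = \left(-38\right) \left(- \frac{1}{6360}\right) + 33779 \cdot \frac{1}{26825} = \frac{19}{3180} + \frac{33779}{26825} = \frac{21585379}{17060700}$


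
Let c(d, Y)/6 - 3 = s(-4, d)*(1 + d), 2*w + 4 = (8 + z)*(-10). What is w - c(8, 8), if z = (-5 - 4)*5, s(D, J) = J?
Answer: -267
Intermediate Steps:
z = -45 (z = -9*5 = -45)
w = 183 (w = -2 + ((8 - 45)*(-10))/2 = -2 + (-37*(-10))/2 = -2 + (½)*370 = -2 + 185 = 183)
c(d, Y) = 18 + 6*d*(1 + d) (c(d, Y) = 18 + 6*(d*(1 + d)) = 18 + 6*d*(1 + d))
w - c(8, 8) = 183 - (18 + 6*8 + 6*8²) = 183 - (18 + 48 + 6*64) = 183 - (18 + 48 + 384) = 183 - 1*450 = 183 - 450 = -267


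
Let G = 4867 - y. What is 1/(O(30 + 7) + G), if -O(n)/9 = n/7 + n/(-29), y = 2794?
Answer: 203/413493 ≈ 0.00049094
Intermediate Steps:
G = 2073 (G = 4867 - 1*2794 = 4867 - 2794 = 2073)
O(n) = -198*n/203 (O(n) = -9*(n/7 + n/(-29)) = -9*(n*(1/7) + n*(-1/29)) = -9*(n/7 - n/29) = -198*n/203)
1/(O(30 + 7) + G) = 1/(-198*(30 + 7)/203 + 2073) = 1/(-198/203*37 + 2073) = 1/(-7326/203 + 2073) = 1/(413493/203) = 203/413493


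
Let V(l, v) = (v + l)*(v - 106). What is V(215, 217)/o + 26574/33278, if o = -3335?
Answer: -753561183/55491065 ≈ -13.580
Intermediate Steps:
V(l, v) = (-106 + v)*(l + v) (V(l, v) = (l + v)*(-106 + v) = (-106 + v)*(l + v))
V(215, 217)/o + 26574/33278 = (217² - 106*215 - 106*217 + 215*217)/(-3335) + 26574/33278 = (47089 - 22790 - 23002 + 46655)*(-1/3335) + 26574*(1/33278) = 47952*(-1/3335) + 13287/16639 = -47952/3335 + 13287/16639 = -753561183/55491065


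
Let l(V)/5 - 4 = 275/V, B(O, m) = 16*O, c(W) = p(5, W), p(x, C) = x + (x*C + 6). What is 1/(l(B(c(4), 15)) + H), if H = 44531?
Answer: 496/22098671 ≈ 2.2445e-5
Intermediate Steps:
p(x, C) = 6 + x + C*x (p(x, C) = x + (C*x + 6) = x + (6 + C*x) = 6 + x + C*x)
c(W) = 11 + 5*W (c(W) = 6 + 5 + W*5 = 6 + 5 + 5*W = 11 + 5*W)
l(V) = 20 + 1375/V (l(V) = 20 + 5*(275/V) = 20 + 1375/V)
1/(l(B(c(4), 15)) + H) = 1/((20 + 1375/((16*(11 + 5*4)))) + 44531) = 1/((20 + 1375/((16*(11 + 20)))) + 44531) = 1/((20 + 1375/((16*31))) + 44531) = 1/((20 + 1375/496) + 44531) = 1/(11295/496 + 44531) = 1/(22098671/496) = 496/22098671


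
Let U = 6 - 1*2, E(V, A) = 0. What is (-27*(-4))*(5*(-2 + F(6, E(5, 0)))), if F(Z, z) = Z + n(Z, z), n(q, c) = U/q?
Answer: 2520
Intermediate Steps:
U = 4 (U = 6 - 2 = 4)
n(q, c) = 4/q
F(Z, z) = Z + 4/Z
(-27*(-4))*(5*(-2 + F(6, E(5, 0)))) = (-27*(-4))*(5*(-2 + (6 + 4/6))) = 108*(5*(-2 + (6 + 4*(1/6)))) = 108*(5*(-2 + (6 + 2/3))) = 108*(5*(-2 + 20/3)) = 108*(5*(14/3)) = 108*(70/3) = 2520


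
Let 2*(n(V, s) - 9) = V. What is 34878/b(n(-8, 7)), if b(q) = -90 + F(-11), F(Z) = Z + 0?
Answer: -34878/101 ≈ -345.33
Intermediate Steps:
F(Z) = Z
n(V, s) = 9 + V/2
b(q) = -101 (b(q) = -90 - 11 = -101)
34878/b(n(-8, 7)) = 34878/(-101) = 34878*(-1/101) = -34878/101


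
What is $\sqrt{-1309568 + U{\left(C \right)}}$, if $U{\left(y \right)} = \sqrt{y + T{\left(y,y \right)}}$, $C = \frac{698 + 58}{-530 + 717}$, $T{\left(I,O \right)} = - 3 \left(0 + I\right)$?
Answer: $\frac{\sqrt{-45794283392 + 1122 i \sqrt{7854}}}{187} \approx 0.0012424 + 1144.4 i$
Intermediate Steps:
$T{\left(I,O \right)} = - 3 I$
$C = \frac{756}{187} \approx 4.0428$
$U{\left(y \right)} = \sqrt{2} \sqrt{- y}$ ($U{\left(y \right)} = \sqrt{y - 3 y} = \sqrt{- 2 y} = \sqrt{2} \sqrt{- y}$)
$\sqrt{-1309568 + U{\left(C \right)}} = \sqrt{-1309568 + \sqrt{2} \sqrt{\left(-1\right) \frac{756}{187}}} = \sqrt{-1309568 + \sqrt{2} \sqrt{- \frac{756}{187}}} = \sqrt{-1309568 + \sqrt{2} \frac{6 i \sqrt{3927}}{187}} = \sqrt{-1309568 + \frac{6 i \sqrt{7854}}{187}}$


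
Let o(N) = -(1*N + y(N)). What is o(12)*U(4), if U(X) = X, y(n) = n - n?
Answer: -48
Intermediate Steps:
y(n) = 0
o(N) = -N (o(N) = -(1*N + 0) = -(N + 0) = -N)
o(12)*U(4) = -1*12*4 = -12*4 = -48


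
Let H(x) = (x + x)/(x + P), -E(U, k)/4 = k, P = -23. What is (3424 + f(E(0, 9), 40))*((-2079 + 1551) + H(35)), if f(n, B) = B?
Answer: -5426356/3 ≈ -1.8088e+6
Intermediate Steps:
E(U, k) = -4*k
H(x) = 2*x/(-23 + x) (H(x) = (x + x)/(x - 23) = (2*x)/(-23 + x) = 2*x/(-23 + x))
(3424 + f(E(0, 9), 40))*((-2079 + 1551) + H(35)) = (3424 + 40)*((-2079 + 1551) + 2*35/(-23 + 35)) = 3464*(-528 + 2*35/12) = 3464*(-528 + 2*35*(1/12)) = 3464*(-528 + 35/6) = 3464*(-3133/6) = -5426356/3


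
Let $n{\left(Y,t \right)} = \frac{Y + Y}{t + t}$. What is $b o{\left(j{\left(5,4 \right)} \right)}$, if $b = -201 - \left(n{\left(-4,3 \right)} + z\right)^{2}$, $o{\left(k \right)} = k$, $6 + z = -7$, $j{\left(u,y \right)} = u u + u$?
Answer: $- \frac{36580}{3} \approx -12193.0$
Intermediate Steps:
$j{\left(u,y \right)} = u + u^{2}$ ($j{\left(u,y \right)} = u^{2} + u = u + u^{2}$)
$z = -13$ ($z = -6 - 7 = -13$)
$n{\left(Y,t \right)} = \frac{Y}{t}$ ($n{\left(Y,t \right)} = \frac{2 Y}{2 t} = 2 Y \frac{1}{2 t} = \frac{Y}{t}$)
$b = - \frac{3658}{9}$ ($b = -201 - \left(- \frac{4}{3} - 13\right)^{2} = -201 - \left(- \frac{43}{3}\right)^{2} = -201 - \frac{1849}{9} = - \frac{3658}{9} \approx -406.44$)
$b o{\left(j{\left(5,4 \right)} \right)} = - \frac{3658 \cdot 5 \left(1 + 5\right)}{9} = - \frac{3658 \cdot 5 \cdot 6}{9} = \left(- \frac{3658}{9}\right) 30 = - \frac{36580}{3}$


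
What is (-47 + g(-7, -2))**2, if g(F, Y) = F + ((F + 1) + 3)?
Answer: 3249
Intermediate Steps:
g(F, Y) = 4 + 2*F (g(F, Y) = F + ((1 + F) + 3) = F + (4 + F) = 4 + 2*F)
(-47 + g(-7, -2))**2 = (-47 + (4 + 2*(-7)))**2 = (-47 + (4 - 14))**2 = (-47 - 10)**2 = (-57)**2 = 3249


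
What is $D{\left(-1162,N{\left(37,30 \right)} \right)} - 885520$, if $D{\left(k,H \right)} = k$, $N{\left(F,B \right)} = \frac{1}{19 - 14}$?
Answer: $-886682$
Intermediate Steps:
$N{\left(F,B \right)} = \frac{1}{5}$
$D{\left(-1162,N{\left(37,30 \right)} \right)} - 885520 = -1162 - 885520 = -886682$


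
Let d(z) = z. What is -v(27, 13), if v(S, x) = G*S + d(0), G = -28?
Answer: 756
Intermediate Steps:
v(S, x) = -28*S (v(S, x) = -28*S + 0 = -28*S)
-v(27, 13) = -(-28)*27 = -1*(-756) = 756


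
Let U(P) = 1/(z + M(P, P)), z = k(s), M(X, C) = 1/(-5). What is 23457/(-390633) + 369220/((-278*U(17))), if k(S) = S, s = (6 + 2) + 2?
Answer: -235575963399/18099329 ≈ -13016.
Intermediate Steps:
M(X, C) = -1/5
s = 10 (s = 8 + 2 = 10)
z = 10
U(P) = 5/49 (U(P) = 1/(10 - 1/5) = 1/(49/5) = 5/49)
23457/(-390633) + 369220/((-278*U(17))) = 23457/(-390633) + 369220/((-278*5/49)) = 23457*(-1/390633) + 369220/(-1390/49) = -7819/130211 + 369220*(-49/1390) = -7819/130211 - 1809178/139 = -235575963399/18099329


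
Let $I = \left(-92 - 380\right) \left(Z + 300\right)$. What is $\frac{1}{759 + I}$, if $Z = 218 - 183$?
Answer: $- \frac{1}{157361} \approx -6.3548 \cdot 10^{-6}$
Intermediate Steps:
$Z = 35$ ($Z = 218 - 183 = 35$)
$I = -158120$ ($I = \left(-92 - 380\right) \left(35 + 300\right) = \left(-472\right) 335 = -158120$)
$\frac{1}{759 + I} = \frac{1}{759 - 158120} = \frac{1}{-157361} = - \frac{1}{157361}$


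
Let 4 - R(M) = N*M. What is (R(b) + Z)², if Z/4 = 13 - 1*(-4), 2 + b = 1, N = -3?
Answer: 4761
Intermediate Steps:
b = -1 (b = -2 + 1 = -1)
Z = 68 (Z = 4*(13 - 1*(-4)) = 4*(13 + 4) = 4*17 = 68)
R(M) = 4 + 3*M (R(M) = 4 - (-3)*M = 4 + 3*M)
(R(b) + Z)² = ((4 + 3*(-1)) + 68)² = ((4 - 3) + 68)² = (1 + 68)² = 69² = 4761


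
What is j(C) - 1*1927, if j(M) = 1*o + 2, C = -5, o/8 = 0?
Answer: -1925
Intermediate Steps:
o = 0 (o = 8*0 = 0)
j(M) = 2 (j(M) = 1*0 + 2 = 0 + 2 = 2)
j(C) - 1*1927 = 2 - 1*1927 = 2 - 1927 = -1925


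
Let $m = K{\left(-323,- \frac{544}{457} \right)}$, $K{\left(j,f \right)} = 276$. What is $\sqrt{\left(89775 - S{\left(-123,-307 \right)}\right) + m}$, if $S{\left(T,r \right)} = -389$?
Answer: $2 \sqrt{22610} \approx 300.73$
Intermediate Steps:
$m = 276$
$\sqrt{\left(89775 - S{\left(-123,-307 \right)}\right) + m} = \sqrt{\left(89775 - -389\right) + 276} = \sqrt{\left(89775 + 389\right) + 276} = \sqrt{90164 + 276} = \sqrt{90440} = 2 \sqrt{22610}$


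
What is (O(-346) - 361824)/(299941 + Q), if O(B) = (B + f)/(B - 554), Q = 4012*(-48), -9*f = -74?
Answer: -146538568/43482825 ≈ -3.3700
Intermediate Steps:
f = 74/9 (f = -1/9*(-74) = 74/9 ≈ 8.2222)
Q = -192576
O(B) = (74/9 + B)/(-554 + B) (O(B) = (B + 74/9)/(B - 554) = (74/9 + B)/(-554 + B))
(O(-346) - 361824)/(299941 + Q) = ((74/9 - 346)/(-554 - 346) - 361824)/(299941 - 192576) = (-3040/9/(-900) - 361824)/107365 = (-1/900*(-3040/9) - 361824)*(1/107365) = (152/405 - 361824)*(1/107365) = -146538568/405*1/107365 = -146538568/43482825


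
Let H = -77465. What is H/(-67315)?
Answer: 15493/13463 ≈ 1.1508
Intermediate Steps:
H/(-67315) = -77465/(-67315) = -77465*(-1/67315) = 15493/13463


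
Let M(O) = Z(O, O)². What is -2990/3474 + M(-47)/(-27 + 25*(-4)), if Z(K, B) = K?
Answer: -4026898/220599 ≈ -18.254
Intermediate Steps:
M(O) = O²
-2990/3474 + M(-47)/(-27 + 25*(-4)) = -2990/3474 + (-47)²/(-27 + 25*(-4)) = -2990*1/3474 + 2209/(-27 - 100) = -1495/1737 + 2209/(-127) = -1495/1737 + 2209*(-1/127) = -1495/1737 - 2209/127 = -4026898/220599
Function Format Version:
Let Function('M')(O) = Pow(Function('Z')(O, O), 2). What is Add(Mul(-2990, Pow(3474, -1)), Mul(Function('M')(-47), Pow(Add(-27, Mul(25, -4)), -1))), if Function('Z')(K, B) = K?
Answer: Rational(-4026898, 220599) ≈ -18.254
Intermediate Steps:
Function('M')(O) = Pow(O, 2)
Add(Mul(-2990, Pow(3474, -1)), Mul(Function('M')(-47), Pow(Add(-27, Mul(25, -4)), -1))) = Add(Mul(-2990, Pow(3474, -1)), Mul(Pow(-47, 2), Pow(Add(-27, Mul(25, -4)), -1))) = Add(Mul(-2990, Rational(1, 3474)), Mul(2209, Pow(Add(-27, -100), -1))) = Add(Rational(-1495, 1737), Mul(2209, Pow(-127, -1))) = Add(Rational(-1495, 1737), Mul(2209, Rational(-1, 127))) = Add(Rational(-1495, 1737), Rational(-2209, 127)) = Rational(-4026898, 220599)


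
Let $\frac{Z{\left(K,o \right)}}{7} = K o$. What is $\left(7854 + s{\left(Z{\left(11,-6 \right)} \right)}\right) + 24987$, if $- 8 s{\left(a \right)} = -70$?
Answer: $\frac{131399}{4} \approx 32850.0$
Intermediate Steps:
$Z{\left(K,o \right)} = 7 K o$
$s{\left(a \right)} = \frac{35}{4}$ ($s{\left(a \right)} = \left(- \frac{1}{8}\right) \left(-70\right) = \frac{35}{4}$)
$\left(7854 + s{\left(Z{\left(11,-6 \right)} \right)}\right) + 24987 = \left(7854 + \frac{35}{4}\right) + 24987 = \frac{31451}{4} + 24987 = \frac{131399}{4}$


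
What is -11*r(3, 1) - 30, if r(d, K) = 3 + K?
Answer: -74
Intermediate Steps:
-11*r(3, 1) - 30 = -11*(3 + 1) - 30 = -11*4 - 30 = -44 - 30 = -74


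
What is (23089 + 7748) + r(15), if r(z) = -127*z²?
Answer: 2262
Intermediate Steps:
(23089 + 7748) + r(15) = (23089 + 7748) - 127*15² = 30837 - 127*225 = 30837 - 28575 = 2262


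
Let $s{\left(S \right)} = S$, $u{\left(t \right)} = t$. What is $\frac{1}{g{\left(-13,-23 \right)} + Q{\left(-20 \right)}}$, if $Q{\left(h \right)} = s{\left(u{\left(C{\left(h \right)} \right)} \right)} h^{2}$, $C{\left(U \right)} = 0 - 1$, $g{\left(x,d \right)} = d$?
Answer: $- \frac{1}{423} \approx -0.0023641$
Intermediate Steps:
$C{\left(U \right)} = -1$ ($C{\left(U \right)} = 0 - 1 = -1$)
$Q{\left(h \right)} = - h^{2}$
$\frac{1}{g{\left(-13,-23 \right)} + Q{\left(-20 \right)}} = \frac{1}{-23 - \left(-20\right)^{2}} = \frac{1}{-23 - 400} = \frac{1}{-423} = - \frac{1}{423}$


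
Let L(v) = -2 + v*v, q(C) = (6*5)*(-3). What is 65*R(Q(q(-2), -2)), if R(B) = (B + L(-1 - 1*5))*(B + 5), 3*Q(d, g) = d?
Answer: -6500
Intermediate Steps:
q(C) = -90 (q(C) = 30*(-3) = -90)
L(v) = -2 + v**2
Q(d, g) = d/3
R(B) = (5 + B)*(34 + B) (R(B) = (B + (-2 + (-1 - 1*5)**2))*(B + 5) = (B + (-2 + (-1 - 5)**2))*(5 + B) = (B + (-2 + (-6)**2))*(5 + B) = (B + (-2 + 36))*(5 + B) = (B + 34)*(5 + B) = (34 + B)*(5 + B) = (5 + B)*(34 + B))
65*R(Q(q(-2), -2)) = 65*(170 + ((1/3)*(-90))**2 + 39*((1/3)*(-90))) = 65*(170 + (-30)**2 + 39*(-30)) = 65*(170 + 900 - 1170) = 65*(-100) = -6500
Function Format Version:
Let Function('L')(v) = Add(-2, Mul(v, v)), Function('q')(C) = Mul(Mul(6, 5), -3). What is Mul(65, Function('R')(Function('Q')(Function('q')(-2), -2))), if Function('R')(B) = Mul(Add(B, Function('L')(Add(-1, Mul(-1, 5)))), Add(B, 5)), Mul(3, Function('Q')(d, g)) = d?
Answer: -6500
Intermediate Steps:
Function('q')(C) = -90 (Function('q')(C) = Mul(30, -3) = -90)
Function('L')(v) = Add(-2, Pow(v, 2))
Function('Q')(d, g) = Mul(Rational(1, 3), d)
Function('R')(B) = Mul(Add(5, B), Add(34, B)) (Function('R')(B) = Mul(Add(B, Add(-2, Pow(Add(-1, Mul(-1, 5)), 2))), Add(B, 5)) = Mul(Add(B, Add(-2, Pow(Add(-1, -5), 2))), Add(5, B)) = Mul(Add(B, Add(-2, Pow(-6, 2))), Add(5, B)) = Mul(Add(B, Add(-2, 36)), Add(5, B)) = Mul(Add(B, 34), Add(5, B)) = Mul(Add(34, B), Add(5, B)) = Mul(Add(5, B), Add(34, B)))
Mul(65, Function('R')(Function('Q')(Function('q')(-2), -2))) = Mul(65, Add(170, Pow(Mul(Rational(1, 3), -90), 2), Mul(39, Mul(Rational(1, 3), -90)))) = Mul(65, Add(170, Pow(-30, 2), Mul(39, -30))) = Mul(65, Add(170, 900, -1170)) = Mul(65, -100) = -6500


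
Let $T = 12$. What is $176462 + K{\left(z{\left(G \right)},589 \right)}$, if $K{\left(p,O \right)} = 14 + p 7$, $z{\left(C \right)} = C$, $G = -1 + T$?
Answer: $176553$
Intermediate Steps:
$G = 11$ ($G = -1 + 12 = 11$)
$K{\left(p,O \right)} = 14 + 7 p$
$176462 + K{\left(z{\left(G \right)},589 \right)} = 176462 + \left(14 + 7 \cdot 11\right) = 176462 + \left(14 + 77\right) = 176462 + 91 = 176553$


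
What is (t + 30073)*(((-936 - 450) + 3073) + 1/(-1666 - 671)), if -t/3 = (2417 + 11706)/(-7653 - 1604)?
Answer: 26773363761740/527649 ≈ 5.0741e+7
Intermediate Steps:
t = 42369/9257 (t = -3*(2417 + 11706)/(-7653 - 1604) = -42369/(-9257) = -42369*(-1)/9257 = -3*(-14123/9257) = 42369/9257 ≈ 4.5770)
(t + 30073)*(((-936 - 450) + 3073) + 1/(-1666 - 671)) = (42369/9257 + 30073)*(((-936 - 450) + 3073) + 1/(-1666 - 671)) = 278428130*((-1386 + 3073) + 1/(-2337))/9257 = 278428130*(1687 - 1/2337)/9257 = (278428130/9257)*(3942518/2337) = 26773363761740/527649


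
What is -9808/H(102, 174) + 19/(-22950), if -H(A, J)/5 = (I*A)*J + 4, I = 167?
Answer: -141197/850274550 ≈ -0.00016606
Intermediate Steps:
H(A, J) = -20 - 835*A*J (H(A, J) = -5*((167*A)*J + 4) = -5*(167*A*J + 4) = -5*(4 + 167*A*J) = -20 - 835*A*J)
-9808/H(102, 174) + 19/(-22950) = -9808/(-20 - 835*102*174) + 19/(-22950) = -9808/(-20 - 14819580) + 19*(-1/22950) = -9808/(-14819600) - 19/22950 = -9808*(-1/14819600) - 19/22950 = 613/926225 - 19/22950 = -141197/850274550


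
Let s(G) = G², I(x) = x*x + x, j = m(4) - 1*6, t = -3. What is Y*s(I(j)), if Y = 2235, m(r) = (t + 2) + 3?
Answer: 321840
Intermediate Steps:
m(r) = 2 (m(r) = (-3 + 2) + 3 = -1 + 3 = 2)
j = -4 (j = 2 - 1*6 = 2 - 6 = -4)
I(x) = x + x² (I(x) = x² + x = x + x²)
Y*s(I(j)) = 2235*(-4*(1 - 4))² = 2235*(-4*(-3))² = 2235*12² = 2235*144 = 321840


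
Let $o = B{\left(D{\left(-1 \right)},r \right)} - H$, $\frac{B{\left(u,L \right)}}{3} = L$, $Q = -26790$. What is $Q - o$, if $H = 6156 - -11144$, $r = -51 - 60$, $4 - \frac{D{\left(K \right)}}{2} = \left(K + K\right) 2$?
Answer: $-9157$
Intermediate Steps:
$D{\left(K \right)} = 8 - 8 K$ ($D{\left(K \right)} = 8 - 2 \left(K + K\right) 2 = 8 - 2 \cdot 2 K 2 = 8 - 2 \cdot 4 K = 8 - 8 K$)
$r = -111$ ($r = -51 - 60 = -111$)
$B{\left(u,L \right)} = 3 L$
$H = 17300$ ($H = 6156 + 11144 = 17300$)
$o = -17633$ ($o = 3 \left(-111\right) - 17300 = -333 - 17300 = -17633$)
$Q - o = -26790 - -17633 = -26790 + 17633 = -9157$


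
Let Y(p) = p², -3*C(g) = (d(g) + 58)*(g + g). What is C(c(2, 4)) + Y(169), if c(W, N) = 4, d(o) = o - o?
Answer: 85219/3 ≈ 28406.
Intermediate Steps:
d(o) = 0
C(g) = -116*g/3 (C(g) = -(0 + 58)*(g + g)/3 = -58*2*g/3 = -116*g/3)
C(c(2, 4)) + Y(169) = -116/3*4 + 169² = -464/3 + 28561 = 85219/3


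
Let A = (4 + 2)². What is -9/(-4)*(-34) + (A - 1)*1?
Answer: -83/2 ≈ -41.500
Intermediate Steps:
A = 36 (A = 6² = 36)
-9/(-4)*(-34) + (A - 1)*1 = -9/(-4)*(-34) + (36 - 1)*1 = -9*(-¼)*(-34) + 35*1 = (9/4)*(-34) + 35 = -153/2 + 35 = -83/2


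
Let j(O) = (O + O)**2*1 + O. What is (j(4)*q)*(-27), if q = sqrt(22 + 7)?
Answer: -1836*sqrt(29) ≈ -9887.2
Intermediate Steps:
q = sqrt(29) ≈ 5.3852
j(O) = O + 4*O**2 (j(O) = (2*O)**2*1 + O = (4*O**2)*1 + O = 4*O**2 + O = O + 4*O**2)
(j(4)*q)*(-27) = ((4*(1 + 4*4))*sqrt(29))*(-27) = ((4*(1 + 16))*sqrt(29))*(-27) = ((4*17)*sqrt(29))*(-27) = (68*sqrt(29))*(-27) = -1836*sqrt(29)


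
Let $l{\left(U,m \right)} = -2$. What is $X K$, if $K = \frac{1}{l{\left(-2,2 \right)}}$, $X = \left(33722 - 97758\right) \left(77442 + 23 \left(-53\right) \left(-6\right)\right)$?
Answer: $2713717608$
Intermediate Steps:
$X = -5427435216$ ($X = - 64036 \left(77442 - -7314\right) = - 64036 \left(77442 + 7314\right) = \left(-64036\right) 84756 = -5427435216$)
$K = - \frac{1}{2}$ ($K = \frac{1}{-2} = - \frac{1}{2} \approx -0.5$)
$X K = \left(-5427435216\right) \left(- \frac{1}{2}\right) = 2713717608$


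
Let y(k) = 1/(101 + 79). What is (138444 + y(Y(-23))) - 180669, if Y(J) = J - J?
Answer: -7600499/180 ≈ -42225.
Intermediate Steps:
Y(J) = 0
y(k) = 1/180
(138444 + y(Y(-23))) - 180669 = (138444 + 1/180) - 180669 = 24919921/180 - 180669 = -7600499/180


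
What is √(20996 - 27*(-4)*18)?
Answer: 2*√5735 ≈ 151.46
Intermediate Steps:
√(20996 - 27*(-4)*18) = √(20996 - 3*(-36)*18) = √(20996 + 108*18) = √(20996 + 1944) = √22940 = 2*√5735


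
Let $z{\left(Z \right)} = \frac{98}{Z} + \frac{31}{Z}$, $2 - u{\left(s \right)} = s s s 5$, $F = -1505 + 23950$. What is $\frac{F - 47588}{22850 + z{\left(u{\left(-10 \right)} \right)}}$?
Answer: $- \frac{125765286}{114295829} \approx -1.1003$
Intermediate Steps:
$F = 22445$
$u{\left(s \right)} = 2 - 5 s^{3}$ ($u{\left(s \right)} = 2 - s s s 5 = 2 - s s^{2} \cdot 5 = 2 - s 5 s^{2} = 2 - 5 s^{3}$)
$z{\left(Z \right)} = \frac{129}{Z}$
$\frac{F - 47588}{22850 + z{\left(u{\left(-10 \right)} \right)}} = \frac{22445 - 47588}{22850 + \frac{129}{2 - 5 \left(-10\right)^{3}}} = - \frac{25143}{22850 + \frac{129}{2 - -5000}} = - \frac{25143}{22850 + \frac{129}{2 + 5000}} = - \frac{25143}{22850 + \frac{129}{5002}} = - \frac{25143}{\frac{114295829}{5002}} = \left(-25143\right) \frac{5002}{114295829} = - \frac{125765286}{114295829}$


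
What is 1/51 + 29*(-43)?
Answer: -63596/51 ≈ -1247.0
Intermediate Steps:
1/51 + 29*(-43) = 1/51 - 1247 = -63596/51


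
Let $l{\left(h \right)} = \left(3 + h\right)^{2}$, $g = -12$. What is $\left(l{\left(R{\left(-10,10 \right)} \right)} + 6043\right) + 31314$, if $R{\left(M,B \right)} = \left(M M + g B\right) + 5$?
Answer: $37501$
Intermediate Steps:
$R{\left(M,B \right)} = 5 + M^{2} - 12 B$ ($R{\left(M,B \right)} = \left(M M - 12 B\right) + 5 = \left(M^{2} - 12 B\right) + 5 = 5 + M^{2} - 12 B$)
$\left(l{\left(R{\left(-10,10 \right)} \right)} + 6043\right) + 31314 = \left(\left(3 + \left(5 + \left(-10\right)^{2} - 120\right)\right)^{2} + 6043\right) + 31314 = \left(\left(3 + \left(5 + 100 - 120\right)\right)^{2} + 6043\right) + 31314 = \left(\left(3 - 15\right)^{2} + 6043\right) + 31314 = \left(\left(-12\right)^{2} + 6043\right) + 31314 = \left(144 + 6043\right) + 31314 = 6187 + 31314 = 37501$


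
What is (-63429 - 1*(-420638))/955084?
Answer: 357209/955084 ≈ 0.37401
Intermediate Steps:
(-63429 - 1*(-420638))/955084 = (-63429 + 420638)*(1/955084) = 357209*(1/955084) = 357209/955084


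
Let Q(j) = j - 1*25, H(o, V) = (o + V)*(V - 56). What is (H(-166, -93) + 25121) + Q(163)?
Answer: 63850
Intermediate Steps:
H(o, V) = (-56 + V)*(V + o) (H(o, V) = (V + o)*(-56 + V) = (-56 + V)*(V + o))
Q(j) = -25 + j (Q(j) = j - 25 = -25 + j)
(H(-166, -93) + 25121) + Q(163) = (((-93)² - 56*(-93) - 56*(-166) - 93*(-166)) + 25121) + (-25 + 163) = ((8649 + 5208 + 9296 + 15438) + 25121) + 138 = (38591 + 25121) + 138 = 63712 + 138 = 63850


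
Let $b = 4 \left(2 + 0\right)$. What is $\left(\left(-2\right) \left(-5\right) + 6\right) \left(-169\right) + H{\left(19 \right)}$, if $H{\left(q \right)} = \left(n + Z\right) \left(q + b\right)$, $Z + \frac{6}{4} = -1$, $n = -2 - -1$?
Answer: $- \frac{5597}{2} \approx -2798.5$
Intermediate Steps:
$n = -1$ ($n = -2 + 1 = -1$)
$b = 8$ ($b = 4 \cdot 2 = 8$)
$Z = - \frac{5}{2}$ ($Z = - \frac{3}{2} - 1 = - \frac{5}{2} \approx -2.5$)
$H{\left(q \right)} = -28 - \frac{7 q}{2}$ ($H{\left(q \right)} = \left(-1 - \frac{5}{2}\right) \left(q + 8\right) = - \frac{7 \left(8 + q\right)}{2} = -28 - \frac{7 q}{2}$)
$\left(\left(-2\right) \left(-5\right) + 6\right) \left(-169\right) + H{\left(19 \right)} = \left(\left(-2\right) \left(-5\right) + 6\right) \left(-169\right) - \frac{189}{2} = \left(10 + 6\right) \left(-169\right) - \frac{189}{2} = 16 \left(-169\right) - \frac{189}{2} = -2704 - \frac{189}{2} = - \frac{5597}{2}$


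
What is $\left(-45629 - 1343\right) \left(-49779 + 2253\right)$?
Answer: $2232391272$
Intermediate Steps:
$\left(-45629 - 1343\right) \left(-49779 + 2253\right) = \left(-46972\right) \left(-47526\right) = 2232391272$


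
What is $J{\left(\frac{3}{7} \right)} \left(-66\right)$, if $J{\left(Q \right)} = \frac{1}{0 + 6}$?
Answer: $-11$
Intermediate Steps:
$J{\left(Q \right)} = \frac{1}{6}$
$J{\left(\frac{3}{7} \right)} \left(-66\right) = \frac{1}{6} \left(-66\right) = -11$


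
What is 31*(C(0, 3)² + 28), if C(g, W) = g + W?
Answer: 1147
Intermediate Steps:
C(g, W) = W + g
31*(C(0, 3)² + 28) = 31*((3 + 0)² + 28) = 31*(3² + 28) = 31*(9 + 28) = 31*37 = 1147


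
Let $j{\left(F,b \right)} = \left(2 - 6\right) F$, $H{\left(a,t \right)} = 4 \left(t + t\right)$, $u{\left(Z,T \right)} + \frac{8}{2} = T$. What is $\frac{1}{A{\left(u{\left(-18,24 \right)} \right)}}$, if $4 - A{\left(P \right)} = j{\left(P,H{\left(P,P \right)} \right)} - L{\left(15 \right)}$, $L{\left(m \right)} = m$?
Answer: $\frac{1}{99} \approx 0.010101$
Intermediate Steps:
$u{\left(Z,T \right)} = -4 + T$
$H{\left(a,t \right)} = 8 t$ ($H{\left(a,t \right)} = 4 \cdot 2 t = 8 t$)
$j{\left(F,b \right)} = - 4 F$
$A{\left(P \right)} = 19 + 4 P$ ($A{\left(P \right)} = 4 - \left(- 4 P - 15\right) = 4 - \left(-15 - 4 P\right) = 4 + \left(15 + 4 P\right) = 19 + 4 P$)
$\frac{1}{A{\left(u{\left(-18,24 \right)} \right)}} = \frac{1}{19 + 4 \left(-4 + 24\right)} = \frac{1}{19 + 4 \cdot 20} = \frac{1}{19 + 80} = \frac{1}{99}$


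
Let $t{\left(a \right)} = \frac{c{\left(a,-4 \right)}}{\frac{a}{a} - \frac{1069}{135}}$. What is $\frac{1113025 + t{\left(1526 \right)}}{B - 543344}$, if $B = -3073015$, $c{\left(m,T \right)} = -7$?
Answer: $- \frac{1039566295}{3377679306} \approx -0.30778$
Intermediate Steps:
$t{\left(a \right)} = \frac{945}{934}$ ($t{\left(a \right)} = - \frac{7}{\frac{a}{a} - \frac{1069}{135}} = - \frac{7}{1 - \frac{1069}{135}} = - \frac{7}{- \frac{934}{135}} = \left(-7\right) \left(- \frac{135}{934}\right) = \frac{945}{934}$)
$\frac{1113025 + t{\left(1526 \right)}}{B - 543344} = \frac{1113025 + \frac{945}{934}}{-3073015 - 543344} = \frac{1039566295}{934 \left(-3616359\right)} = \frac{1039566295}{934} \left(- \frac{1}{3616359}\right) = - \frac{1039566295}{3377679306}$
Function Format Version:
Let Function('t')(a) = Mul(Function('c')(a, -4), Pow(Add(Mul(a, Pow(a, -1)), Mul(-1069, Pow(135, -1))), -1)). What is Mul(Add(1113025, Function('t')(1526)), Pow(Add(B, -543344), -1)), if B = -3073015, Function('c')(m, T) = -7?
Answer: Rational(-1039566295, 3377679306) ≈ -0.30778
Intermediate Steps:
Function('t')(a) = Rational(945, 934) (Function('t')(a) = Mul(-7, Pow(Add(Mul(a, Pow(a, -1)), Mul(-1069, Pow(135, -1))), -1)) = Mul(-7, Pow(Add(1, Mul(-1069, Rational(1, 135))), -1)) = Mul(-7, Pow(Add(1, Rational(-1069, 135)), -1)) = Mul(-7, Pow(Rational(-934, 135), -1)) = Mul(-7, Rational(-135, 934)) = Rational(945, 934))
Mul(Add(1113025, Function('t')(1526)), Pow(Add(B, -543344), -1)) = Mul(Add(1113025, Rational(945, 934)), Pow(Add(-3073015, -543344), -1)) = Mul(Rational(1039566295, 934), Pow(-3616359, -1)) = Mul(Rational(1039566295, 934), Rational(-1, 3616359)) = Rational(-1039566295, 3377679306)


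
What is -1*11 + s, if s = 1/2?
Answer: -21/2 ≈ -10.500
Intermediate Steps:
s = 1/2 ≈ 0.50000
-1*11 + s = -1*11 + 1/2 = -11 + 1/2 = -21/2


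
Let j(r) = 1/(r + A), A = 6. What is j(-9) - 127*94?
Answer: -35815/3 ≈ -11938.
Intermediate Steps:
j(r) = 1/(6 + r) (j(r) = 1/(r + 6) = 1/(6 + r))
j(-9) - 127*94 = 1/(6 - 9) - 127*94 = 1/(-3) - 11938 = -⅓ - 11938 = -35815/3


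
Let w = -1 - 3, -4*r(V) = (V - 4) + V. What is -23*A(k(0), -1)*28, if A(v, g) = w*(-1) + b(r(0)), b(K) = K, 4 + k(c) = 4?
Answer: -3220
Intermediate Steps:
k(c) = 0 (k(c) = -4 + 4 = 0)
r(V) = 1 - V/2 (r(V) = -((V - 4) + V)/4 = -((-4 + V) + V)/4 = -(-4 + 2*V)/4 = 1 - V/2)
w = -4
A(v, g) = 5 (A(v, g) = -4*(-1) + (1 - ½*0) = 4 + (1 + 0) = 4 + 1 = 5)
-23*A(k(0), -1)*28 = -23*5*28 = -115*28 = -3220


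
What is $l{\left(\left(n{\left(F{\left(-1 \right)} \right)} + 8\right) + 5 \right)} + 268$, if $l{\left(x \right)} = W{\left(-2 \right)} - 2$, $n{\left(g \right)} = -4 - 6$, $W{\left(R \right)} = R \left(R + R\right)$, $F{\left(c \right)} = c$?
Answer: $274$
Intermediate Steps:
$W{\left(R \right)} = 2 R^{2}$ ($W{\left(R \right)} = R 2 R = 2 R^{2}$)
$n{\left(g \right)} = -10$ ($n{\left(g \right)} = -4 - 6 = -10$)
$l{\left(x \right)} = 6$ ($l{\left(x \right)} = 2 \left(-2\right)^{2} - 2 = 2 \cdot 4 - 2 = 8 - 2 = 6$)
$l{\left(\left(n{\left(F{\left(-1 \right)} \right)} + 8\right) + 5 \right)} + 268 = 6 + 268 = 274$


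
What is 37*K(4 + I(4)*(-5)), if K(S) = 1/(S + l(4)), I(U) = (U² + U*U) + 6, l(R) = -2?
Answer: -37/188 ≈ -0.19681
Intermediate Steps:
I(U) = 6 + 2*U² (I(U) = (U² + U²) + 6 = 2*U² + 6 = 6 + 2*U²)
K(S) = 1/(-2 + S) (K(S) = 1/(S - 2) = 1/(-2 + S))
37*K(4 + I(4)*(-5)) = 37/(-2 + (4 + (6 + 2*4²)*(-5))) = 37/(-2 + (4 + (6 + 2*16)*(-5))) = 37/(-2 + (4 + (6 + 32)*(-5))) = 37/(-2 + (4 + 38*(-5))) = 37/(-2 + (4 - 190)) = 37/(-2 - 186) = 37/(-188) = 37*(-1/188) = -37/188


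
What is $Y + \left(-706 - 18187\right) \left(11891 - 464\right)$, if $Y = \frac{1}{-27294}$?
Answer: $- \frac{5892510148435}{27294} \approx -2.1589 \cdot 10^{8}$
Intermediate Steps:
$Y = - \frac{1}{27294} \approx -3.6638 \cdot 10^{-5}$
$Y + \left(-706 - 18187\right) \left(11891 - 464\right) = - \frac{1}{27294} + \left(-706 - 18187\right) \left(11891 - 464\right) = - \frac{1}{27294} - 215890311 = - \frac{5892510148435}{27294}$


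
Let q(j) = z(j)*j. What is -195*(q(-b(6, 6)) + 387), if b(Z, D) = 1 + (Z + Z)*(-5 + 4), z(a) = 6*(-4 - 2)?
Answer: 1755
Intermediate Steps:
z(a) = -36 (z(a) = 6*(-6) = -36)
b(Z, D) = 1 - 2*Z (b(Z, D) = 1 + (2*Z)*(-1) = 1 - 2*Z)
q(j) = -36*j
-195*(q(-b(6, 6)) + 387) = -195*(-(-36)*(1 - 2*6) + 387) = -195*(-(-36)*(1 - 12) + 387) = -195*(-(-36)*(-11) + 387) = -195*(-36*11 + 387) = -195*(-396 + 387) = -195*(-9) = 1755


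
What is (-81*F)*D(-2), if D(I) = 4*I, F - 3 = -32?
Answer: -18792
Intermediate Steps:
F = -29 (F = 3 - 32 = -29)
(-81*F)*D(-2) = (-81*(-29))*(4*(-2)) = 2349*(-8) = -18792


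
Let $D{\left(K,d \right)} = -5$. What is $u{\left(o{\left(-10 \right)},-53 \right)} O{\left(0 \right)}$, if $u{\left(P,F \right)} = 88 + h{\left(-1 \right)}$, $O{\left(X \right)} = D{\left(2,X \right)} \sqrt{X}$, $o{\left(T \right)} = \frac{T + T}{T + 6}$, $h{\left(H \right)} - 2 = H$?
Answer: $0$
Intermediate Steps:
$h{\left(H \right)} = 2 + H$
$o{\left(T \right)} = \frac{2 T}{6 + T}$
$O{\left(X \right)} = - 5 \sqrt{X}$
$u{\left(P,F \right)} = 89$ ($u{\left(P,F \right)} = 88 + \left(2 - 1\right) = 88 + 1 = 89$)
$u{\left(o{\left(-10 \right)},-53 \right)} O{\left(0 \right)} = 89 \left(- 5 \sqrt{0}\right) = 89 \left(\left(-5\right) 0\right) = 89 \cdot 0 = 0$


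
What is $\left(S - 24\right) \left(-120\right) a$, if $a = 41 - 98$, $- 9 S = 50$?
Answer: $-202160$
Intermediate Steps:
$S = - \frac{50}{9}$ ($S = \left(- \frac{1}{9}\right) 50 = - \frac{50}{9} \approx -5.5556$)
$a = -57$
$\left(S - 24\right) \left(-120\right) a = \left(- \frac{50}{9} - 24\right) \left(-120\right) \left(-57\right) = \left(- \frac{266}{9}\right) \left(-120\right) \left(-57\right) = \frac{10640}{3} \left(-57\right) = -202160$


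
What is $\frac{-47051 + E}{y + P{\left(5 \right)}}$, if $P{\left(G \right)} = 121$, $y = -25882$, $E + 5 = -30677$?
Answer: $\frac{25911}{8587} \approx 3.0175$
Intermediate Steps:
$E = -30682$ ($E = -5 - 30677 = -30682$)
$\frac{-47051 + E}{y + P{\left(5 \right)}} = \frac{-47051 - 30682}{-25882 + 121} = - \frac{77733}{-25761} = \left(-77733\right) \left(- \frac{1}{25761}\right) = \frac{25911}{8587}$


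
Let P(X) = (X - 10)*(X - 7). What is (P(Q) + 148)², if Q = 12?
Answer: 24964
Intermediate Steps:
P(X) = (-10 + X)*(-7 + X)
(P(Q) + 148)² = ((70 + 12² - 17*12) + 148)² = ((70 + 144 - 204) + 148)² = (10 + 148)² = 158² = 24964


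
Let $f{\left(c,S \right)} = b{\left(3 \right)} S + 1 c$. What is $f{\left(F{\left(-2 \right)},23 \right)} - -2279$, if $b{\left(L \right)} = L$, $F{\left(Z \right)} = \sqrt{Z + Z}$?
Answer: $2348 + 2 i \approx 2348.0 + 2.0 i$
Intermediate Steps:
$F{\left(Z \right)} = \sqrt{2} \sqrt{Z}$ ($F{\left(Z \right)} = \sqrt{2 Z} = \sqrt{2} \sqrt{Z}$)
$f{\left(c,S \right)} = c + 3 S$ ($f{\left(c,S \right)} = 3 S + 1 c = 3 S + c = c + 3 S$)
$f{\left(F{\left(-2 \right)},23 \right)} - -2279 = \left(\sqrt{2} \sqrt{-2} + 3 \cdot 23\right) - -2279 = \left(\sqrt{2} i \sqrt{2} + 69\right) + 2279 = \left(2 i + 69\right) + 2279 = \left(69 + 2 i\right) + 2279 = 2348 + 2 i$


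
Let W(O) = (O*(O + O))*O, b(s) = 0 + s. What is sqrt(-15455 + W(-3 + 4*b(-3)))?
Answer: I*sqrt(22205) ≈ 149.01*I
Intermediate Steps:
b(s) = s
W(O) = 2*O**3 (W(O) = (O*(2*O))*O = (2*O**2)*O = 2*O**3)
sqrt(-15455 + W(-3 + 4*b(-3))) = sqrt(-15455 + 2*(-3 + 4*(-3))**3) = sqrt(-15455 + 2*(-3 - 12)**3) = sqrt(-15455 + 2*(-15)**3) = sqrt(-15455 + 2*(-3375)) = sqrt(-15455 - 6750) = sqrt(-22205) = I*sqrt(22205)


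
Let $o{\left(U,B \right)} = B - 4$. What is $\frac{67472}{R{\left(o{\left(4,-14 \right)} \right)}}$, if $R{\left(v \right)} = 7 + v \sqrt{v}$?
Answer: $\frac{472304}{5881} + \frac{3643488 i \sqrt{2}}{5881} \approx 80.31 + 876.16 i$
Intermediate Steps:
$o{\left(U,B \right)} = -4 + B$
$R{\left(v \right)} = 7 + v^{\frac{3}{2}}$
$\frac{67472}{R{\left(o{\left(4,-14 \right)} \right)}} = \frac{67472}{7 + \left(-4 - 14\right)^{\frac{3}{2}}} = \frac{67472}{7 + \left(-18\right)^{\frac{3}{2}}} = \frac{67472}{7 - 54 i \sqrt{2}}$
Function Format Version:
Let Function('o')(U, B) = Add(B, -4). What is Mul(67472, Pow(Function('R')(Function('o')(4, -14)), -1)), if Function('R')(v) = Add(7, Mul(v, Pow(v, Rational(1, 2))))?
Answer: Add(Rational(472304, 5881), Mul(Rational(3643488, 5881), I, Pow(2, Rational(1, 2)))) ≈ Add(80.310, Mul(876.16, I))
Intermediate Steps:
Function('o')(U, B) = Add(-4, B)
Function('R')(v) = Add(7, Pow(v, Rational(3, 2)))
Mul(67472, Pow(Function('R')(Function('o')(4, -14)), -1)) = Mul(67472, Pow(Add(7, Pow(Add(-4, -14), Rational(3, 2))), -1)) = Mul(67472, Pow(Add(7, Pow(-18, Rational(3, 2))), -1)) = Mul(67472, Pow(Add(7, Mul(-54, I, Pow(2, Rational(1, 2)))), -1))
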